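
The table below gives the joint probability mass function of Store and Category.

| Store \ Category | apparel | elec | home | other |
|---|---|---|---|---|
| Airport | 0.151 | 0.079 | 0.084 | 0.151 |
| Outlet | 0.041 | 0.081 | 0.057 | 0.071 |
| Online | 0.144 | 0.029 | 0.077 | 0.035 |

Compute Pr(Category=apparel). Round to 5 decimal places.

P(Category=apparel) = 0.151 + 0.041 + 0.144 = 0.336.

0.33600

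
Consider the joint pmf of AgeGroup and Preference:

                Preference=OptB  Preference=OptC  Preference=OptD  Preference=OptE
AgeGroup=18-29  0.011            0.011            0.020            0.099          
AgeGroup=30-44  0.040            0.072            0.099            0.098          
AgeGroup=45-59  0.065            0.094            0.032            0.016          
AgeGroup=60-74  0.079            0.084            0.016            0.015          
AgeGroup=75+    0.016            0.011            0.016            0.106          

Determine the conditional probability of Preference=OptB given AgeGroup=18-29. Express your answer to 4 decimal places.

0.0780

P(AgeGroup=18-29) = 0.011 + 0.011 + 0.020 + 0.099 = 0.141.
P(Preference=OptB | AgeGroup=18-29) = 0.011/0.141 = 0.0780.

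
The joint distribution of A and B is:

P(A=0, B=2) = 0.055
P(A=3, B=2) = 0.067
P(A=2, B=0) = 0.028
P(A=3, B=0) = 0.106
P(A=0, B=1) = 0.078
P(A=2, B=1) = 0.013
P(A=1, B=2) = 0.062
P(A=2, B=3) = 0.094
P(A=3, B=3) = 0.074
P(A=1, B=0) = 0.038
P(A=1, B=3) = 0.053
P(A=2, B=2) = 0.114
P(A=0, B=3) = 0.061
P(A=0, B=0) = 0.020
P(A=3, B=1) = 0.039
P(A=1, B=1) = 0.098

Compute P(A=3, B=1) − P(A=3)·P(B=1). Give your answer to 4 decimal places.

-0.0262

P(A=3) = 0.106 + 0.039 + 0.067 + 0.074 = 0.286.
P(B=1) = 0.078 + 0.098 + 0.013 + 0.039 = 0.228.
P(A=3, B=1) − P(A=3)P(B=1) = 0.039 − 0.286×0.228 = -0.0262.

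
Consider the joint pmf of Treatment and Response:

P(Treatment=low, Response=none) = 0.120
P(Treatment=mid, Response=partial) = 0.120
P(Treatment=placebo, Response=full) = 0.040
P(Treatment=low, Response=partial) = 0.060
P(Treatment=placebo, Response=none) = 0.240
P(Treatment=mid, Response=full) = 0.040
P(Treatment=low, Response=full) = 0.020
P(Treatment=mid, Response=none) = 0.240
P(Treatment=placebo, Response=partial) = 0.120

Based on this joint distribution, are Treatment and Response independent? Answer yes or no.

Every cell satisfies P(Treatment,Response) = P(Treatment)·P(Response). For instance P(Treatment=low) = 0.200, P(Response=partial) = 0.300, and 0.200×0.300 = 0.060 matches the joint entry. So Treatment and Response are independent.

yes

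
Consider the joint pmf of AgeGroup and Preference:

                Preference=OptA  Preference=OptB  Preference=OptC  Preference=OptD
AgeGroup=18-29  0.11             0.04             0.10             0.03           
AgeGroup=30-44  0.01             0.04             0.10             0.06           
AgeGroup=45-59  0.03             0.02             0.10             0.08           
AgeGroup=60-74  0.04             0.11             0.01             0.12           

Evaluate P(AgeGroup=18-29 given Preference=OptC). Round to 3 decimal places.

P(Preference=OptC) = 0.10 + 0.10 + 0.10 + 0.01 = 0.31.
P(AgeGroup=18-29 | Preference=OptC) = 0.10/0.31 = 0.323.

0.323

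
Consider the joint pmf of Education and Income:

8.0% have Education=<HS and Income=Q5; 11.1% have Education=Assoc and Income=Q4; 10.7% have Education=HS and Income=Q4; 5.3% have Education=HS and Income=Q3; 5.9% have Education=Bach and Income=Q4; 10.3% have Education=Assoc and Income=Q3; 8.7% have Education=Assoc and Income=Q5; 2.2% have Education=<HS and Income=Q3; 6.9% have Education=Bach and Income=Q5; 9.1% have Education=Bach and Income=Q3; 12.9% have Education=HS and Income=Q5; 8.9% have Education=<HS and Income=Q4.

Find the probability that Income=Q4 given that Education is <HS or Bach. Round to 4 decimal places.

P(Education=<HS) = 0.022 + 0.089 + 0.080 = 0.191.
P(Education=Bach) = 0.091 + 0.059 + 0.069 = 0.219.
P(Education ∈ {<HS, Bach}) = 0.191 + 0.219 = 0.410; P(Income=Q4, Education ∈ {<HS, Bach}) = 0.089 + 0.059 = 0.148.
P(Income=Q4 | Education ∈ {<HS, Bach}) = 0.148/0.410 = 0.3610.

0.3610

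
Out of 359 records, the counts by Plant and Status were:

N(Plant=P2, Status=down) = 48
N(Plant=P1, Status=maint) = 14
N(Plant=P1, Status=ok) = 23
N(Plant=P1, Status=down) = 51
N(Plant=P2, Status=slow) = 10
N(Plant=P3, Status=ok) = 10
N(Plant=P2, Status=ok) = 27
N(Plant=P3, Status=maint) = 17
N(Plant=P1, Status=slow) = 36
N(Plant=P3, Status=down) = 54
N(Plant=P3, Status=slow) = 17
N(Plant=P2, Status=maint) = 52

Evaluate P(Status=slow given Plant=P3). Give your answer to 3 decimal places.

Total with Plant=P3: 10 + 17 + 54 + 17 = 98.
P(Status=slow | Plant=P3) = 17/98 = 0.173.

0.173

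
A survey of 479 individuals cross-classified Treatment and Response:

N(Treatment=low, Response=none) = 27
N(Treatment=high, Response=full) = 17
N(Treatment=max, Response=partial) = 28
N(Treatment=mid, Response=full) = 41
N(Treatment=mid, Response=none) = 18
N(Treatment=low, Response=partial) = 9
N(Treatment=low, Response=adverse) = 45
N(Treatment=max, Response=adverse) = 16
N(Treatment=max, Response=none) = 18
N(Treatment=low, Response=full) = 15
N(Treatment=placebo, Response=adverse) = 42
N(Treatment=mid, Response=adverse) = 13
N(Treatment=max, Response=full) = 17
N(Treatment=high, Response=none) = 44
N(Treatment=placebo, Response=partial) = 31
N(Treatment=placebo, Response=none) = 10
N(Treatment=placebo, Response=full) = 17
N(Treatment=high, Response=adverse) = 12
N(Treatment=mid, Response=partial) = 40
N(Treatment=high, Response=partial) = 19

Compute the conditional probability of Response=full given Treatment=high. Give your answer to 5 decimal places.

Total with Treatment=high: 44 + 19 + 17 + 12 = 92.
P(Response=full | Treatment=high) = 17/92 = 0.18478.

0.18478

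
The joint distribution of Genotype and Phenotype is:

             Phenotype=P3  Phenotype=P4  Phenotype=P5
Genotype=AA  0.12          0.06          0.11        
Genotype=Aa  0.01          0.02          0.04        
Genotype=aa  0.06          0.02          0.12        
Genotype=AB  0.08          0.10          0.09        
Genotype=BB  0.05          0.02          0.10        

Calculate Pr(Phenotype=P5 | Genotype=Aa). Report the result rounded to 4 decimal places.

P(Genotype=Aa) = 0.01 + 0.02 + 0.04 = 0.07.
P(Phenotype=P5 | Genotype=Aa) = 0.04/0.07 = 0.5714.

0.5714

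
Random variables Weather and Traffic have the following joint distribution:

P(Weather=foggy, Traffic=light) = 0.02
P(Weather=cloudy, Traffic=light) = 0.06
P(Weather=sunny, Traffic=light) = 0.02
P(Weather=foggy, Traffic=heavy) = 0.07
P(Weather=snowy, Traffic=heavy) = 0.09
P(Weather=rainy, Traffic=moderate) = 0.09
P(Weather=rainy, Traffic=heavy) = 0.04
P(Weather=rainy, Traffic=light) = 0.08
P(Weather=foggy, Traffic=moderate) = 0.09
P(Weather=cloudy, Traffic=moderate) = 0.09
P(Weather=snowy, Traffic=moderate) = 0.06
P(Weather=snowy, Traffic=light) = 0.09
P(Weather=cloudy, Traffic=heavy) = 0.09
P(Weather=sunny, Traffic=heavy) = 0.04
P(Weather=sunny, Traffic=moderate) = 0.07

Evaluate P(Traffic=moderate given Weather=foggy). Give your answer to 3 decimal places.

P(Weather=foggy) = 0.02 + 0.09 + 0.07 = 0.18.
P(Traffic=moderate | Weather=foggy) = 0.09/0.18 = 0.500.

0.500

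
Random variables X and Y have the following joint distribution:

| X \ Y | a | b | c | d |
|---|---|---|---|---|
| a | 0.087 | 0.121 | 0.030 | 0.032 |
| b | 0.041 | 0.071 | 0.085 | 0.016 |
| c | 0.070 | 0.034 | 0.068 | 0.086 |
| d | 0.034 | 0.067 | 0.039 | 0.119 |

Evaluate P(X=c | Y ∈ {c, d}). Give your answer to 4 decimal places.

P(Y=c) = 0.030 + 0.085 + 0.068 + 0.039 = 0.222.
P(Y=d) = 0.032 + 0.016 + 0.086 + 0.119 = 0.253.
P(Y ∈ {c, d}) = 0.222 + 0.253 = 0.475; P(X=c, Y ∈ {c, d}) = 0.068 + 0.086 = 0.154.
P(X=c | Y ∈ {c, d}) = 0.154/0.475 = 0.3242.

0.3242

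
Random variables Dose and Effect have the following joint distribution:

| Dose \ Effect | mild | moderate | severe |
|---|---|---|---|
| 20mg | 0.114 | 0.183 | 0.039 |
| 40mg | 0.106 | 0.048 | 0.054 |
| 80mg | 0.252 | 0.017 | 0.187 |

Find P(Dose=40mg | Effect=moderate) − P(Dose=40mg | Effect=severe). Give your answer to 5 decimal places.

0.00069

P(Effect=moderate) = 0.183 + 0.048 + 0.017 = 0.248; P(Dose=40mg | Effect=moderate) = 0.048/0.248 = 0.193548.
P(Effect=severe) = 0.039 + 0.054 + 0.187 = 0.280; P(Dose=40mg | Effect=severe) = 0.054/0.280 = 0.192857.
Difference = 0.00069.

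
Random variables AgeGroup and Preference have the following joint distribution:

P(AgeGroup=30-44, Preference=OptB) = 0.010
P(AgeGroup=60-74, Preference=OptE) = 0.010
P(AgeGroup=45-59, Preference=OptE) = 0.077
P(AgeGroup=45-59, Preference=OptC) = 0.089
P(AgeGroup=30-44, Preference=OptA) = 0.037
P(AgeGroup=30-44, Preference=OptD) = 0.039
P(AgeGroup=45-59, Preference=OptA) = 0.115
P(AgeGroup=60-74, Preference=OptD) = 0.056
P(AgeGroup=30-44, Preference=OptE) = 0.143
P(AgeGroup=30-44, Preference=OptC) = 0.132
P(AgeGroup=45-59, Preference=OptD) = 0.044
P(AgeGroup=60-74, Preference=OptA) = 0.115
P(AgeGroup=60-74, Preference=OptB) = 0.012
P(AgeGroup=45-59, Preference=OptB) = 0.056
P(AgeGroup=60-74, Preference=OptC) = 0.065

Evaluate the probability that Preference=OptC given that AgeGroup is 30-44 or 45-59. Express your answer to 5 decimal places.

0.29784

P(AgeGroup=30-44) = 0.037 + 0.010 + 0.132 + 0.039 + 0.143 = 0.361.
P(AgeGroup=45-59) = 0.115 + 0.056 + 0.089 + 0.044 + 0.077 = 0.381.
P(AgeGroup ∈ {30-44, 45-59}) = 0.361 + 0.381 = 0.742; P(Preference=OptC, AgeGroup ∈ {30-44, 45-59}) = 0.132 + 0.089 = 0.221.
P(Preference=OptC | AgeGroup ∈ {30-44, 45-59}) = 0.221/0.742 = 0.29784.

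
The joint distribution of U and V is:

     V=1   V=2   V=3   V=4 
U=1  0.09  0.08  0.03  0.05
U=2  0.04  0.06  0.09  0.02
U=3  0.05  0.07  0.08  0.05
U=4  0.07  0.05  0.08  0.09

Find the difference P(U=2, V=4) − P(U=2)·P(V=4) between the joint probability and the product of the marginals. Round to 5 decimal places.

P(U=2) = 0.04 + 0.06 + 0.09 + 0.02 = 0.21.
P(V=4) = 0.05 + 0.02 + 0.05 + 0.09 = 0.21.
P(U=2, V=4) − P(U=2)P(V=4) = 0.02 − 0.21×0.21 = -0.02410.

-0.02410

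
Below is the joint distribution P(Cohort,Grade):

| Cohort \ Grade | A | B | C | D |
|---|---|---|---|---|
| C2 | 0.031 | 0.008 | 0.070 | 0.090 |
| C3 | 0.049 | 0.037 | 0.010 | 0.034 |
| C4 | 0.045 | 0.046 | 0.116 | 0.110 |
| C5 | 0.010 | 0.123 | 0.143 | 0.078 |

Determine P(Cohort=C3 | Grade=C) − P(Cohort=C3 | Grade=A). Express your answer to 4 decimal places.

-0.3335

P(Grade=C) = 0.070 + 0.010 + 0.116 + 0.143 = 0.339; P(Cohort=C3 | Grade=C) = 0.010/0.339 = 0.02950.
P(Grade=A) = 0.031 + 0.049 + 0.045 + 0.010 = 0.135; P(Cohort=C3 | Grade=A) = 0.049/0.135 = 0.36296.
Difference = -0.3335.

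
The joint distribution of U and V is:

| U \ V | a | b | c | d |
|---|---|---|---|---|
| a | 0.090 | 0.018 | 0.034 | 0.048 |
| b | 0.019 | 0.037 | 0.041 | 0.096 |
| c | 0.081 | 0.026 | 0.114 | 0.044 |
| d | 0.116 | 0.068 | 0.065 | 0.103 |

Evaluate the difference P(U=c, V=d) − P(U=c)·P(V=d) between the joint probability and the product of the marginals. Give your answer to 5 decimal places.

P(U=c) = 0.081 + 0.026 + 0.114 + 0.044 = 0.265.
P(V=d) = 0.048 + 0.096 + 0.044 + 0.103 = 0.291.
P(U=c, V=d) − P(U=c)P(V=d) = 0.044 − 0.265×0.291 = -0.03312.

-0.03312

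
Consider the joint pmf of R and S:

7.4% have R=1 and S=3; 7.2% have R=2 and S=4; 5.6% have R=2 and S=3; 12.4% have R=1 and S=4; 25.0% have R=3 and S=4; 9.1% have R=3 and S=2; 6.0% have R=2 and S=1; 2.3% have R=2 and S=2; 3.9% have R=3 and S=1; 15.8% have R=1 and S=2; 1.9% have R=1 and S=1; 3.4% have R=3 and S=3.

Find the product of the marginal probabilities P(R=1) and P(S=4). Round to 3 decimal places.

P(R=1) = 0.019 + 0.158 + 0.074 + 0.124 = 0.375.
P(S=4) = 0.124 + 0.072 + 0.250 = 0.446.
Product: 0.375 × 0.446 = 0.167.

0.167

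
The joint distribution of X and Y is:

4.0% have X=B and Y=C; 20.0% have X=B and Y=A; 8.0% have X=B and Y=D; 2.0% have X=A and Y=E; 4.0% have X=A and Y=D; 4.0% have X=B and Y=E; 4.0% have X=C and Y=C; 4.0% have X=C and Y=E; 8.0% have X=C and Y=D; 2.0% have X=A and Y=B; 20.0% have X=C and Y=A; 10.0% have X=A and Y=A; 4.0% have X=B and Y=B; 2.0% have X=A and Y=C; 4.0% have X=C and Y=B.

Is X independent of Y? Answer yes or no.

yes

Every cell satisfies P(X,Y) = P(X)·P(Y). For instance P(X=A) = 0.200, P(Y=C) = 0.100, and 0.200×0.100 = 0.020 matches the joint entry. So X and Y are independent.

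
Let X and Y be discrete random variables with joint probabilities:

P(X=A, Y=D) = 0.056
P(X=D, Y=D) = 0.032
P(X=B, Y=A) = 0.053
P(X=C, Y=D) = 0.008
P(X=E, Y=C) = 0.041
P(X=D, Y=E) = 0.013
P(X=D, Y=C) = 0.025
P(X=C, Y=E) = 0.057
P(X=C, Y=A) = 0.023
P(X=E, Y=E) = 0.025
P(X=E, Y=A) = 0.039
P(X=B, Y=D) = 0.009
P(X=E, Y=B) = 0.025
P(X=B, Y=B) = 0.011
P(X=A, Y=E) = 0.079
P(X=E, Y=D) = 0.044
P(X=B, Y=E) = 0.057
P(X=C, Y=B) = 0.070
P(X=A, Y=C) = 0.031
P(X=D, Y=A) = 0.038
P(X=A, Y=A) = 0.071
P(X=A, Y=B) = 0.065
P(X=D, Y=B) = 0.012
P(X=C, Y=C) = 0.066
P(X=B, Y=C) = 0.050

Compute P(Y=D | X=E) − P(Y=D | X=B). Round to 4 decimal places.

P(X=E) = 0.039 + 0.025 + 0.041 + 0.044 + 0.025 = 0.174; P(Y=D | X=E) = 0.044/0.174 = 0.25287.
P(X=B) = 0.053 + 0.011 + 0.050 + 0.009 + 0.057 = 0.180; P(Y=D | X=B) = 0.009/0.180 = 0.05000.
Difference = 0.2029.

0.2029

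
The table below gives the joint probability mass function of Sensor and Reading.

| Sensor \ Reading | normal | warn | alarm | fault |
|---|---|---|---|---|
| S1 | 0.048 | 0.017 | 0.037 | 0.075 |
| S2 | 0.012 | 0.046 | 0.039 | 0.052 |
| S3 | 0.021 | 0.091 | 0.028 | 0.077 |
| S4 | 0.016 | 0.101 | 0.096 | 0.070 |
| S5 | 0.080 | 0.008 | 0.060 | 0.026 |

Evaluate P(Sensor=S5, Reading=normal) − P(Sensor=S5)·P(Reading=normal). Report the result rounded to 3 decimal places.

0.049

P(Sensor=S5) = 0.080 + 0.008 + 0.060 + 0.026 = 0.174.
P(Reading=normal) = 0.048 + 0.012 + 0.021 + 0.016 + 0.080 = 0.177.
P(Sensor=S5, Reading=normal) − P(Sensor=S5)P(Reading=normal) = 0.080 − 0.174×0.177 = 0.049.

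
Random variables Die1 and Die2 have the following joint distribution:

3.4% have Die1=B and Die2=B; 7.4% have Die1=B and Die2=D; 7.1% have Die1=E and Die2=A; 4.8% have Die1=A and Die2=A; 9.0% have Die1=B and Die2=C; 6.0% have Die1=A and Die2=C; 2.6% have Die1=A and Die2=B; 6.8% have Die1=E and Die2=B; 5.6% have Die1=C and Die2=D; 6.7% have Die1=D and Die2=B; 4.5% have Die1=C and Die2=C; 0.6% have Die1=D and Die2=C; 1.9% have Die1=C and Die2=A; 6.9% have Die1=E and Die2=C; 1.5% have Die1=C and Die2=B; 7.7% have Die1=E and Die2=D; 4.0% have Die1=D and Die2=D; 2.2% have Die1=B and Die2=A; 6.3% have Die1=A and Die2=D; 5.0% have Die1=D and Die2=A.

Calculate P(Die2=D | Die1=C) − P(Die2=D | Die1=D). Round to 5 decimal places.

P(Die1=C) = 0.019 + 0.015 + 0.045 + 0.056 = 0.135; P(Die2=D | Die1=C) = 0.056/0.135 = 0.414815.
P(Die1=D) = 0.050 + 0.067 + 0.006 + 0.040 = 0.163; P(Die2=D | Die1=D) = 0.040/0.163 = 0.245399.
Difference = 0.16942.

0.16942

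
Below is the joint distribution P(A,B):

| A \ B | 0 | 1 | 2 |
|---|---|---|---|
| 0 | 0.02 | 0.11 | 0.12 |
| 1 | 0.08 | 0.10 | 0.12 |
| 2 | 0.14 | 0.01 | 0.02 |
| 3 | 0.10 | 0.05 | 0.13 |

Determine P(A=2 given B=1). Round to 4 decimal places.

P(B=1) = 0.11 + 0.10 + 0.01 + 0.05 = 0.27.
P(A=2 | B=1) = 0.01/0.27 = 0.0370.

0.0370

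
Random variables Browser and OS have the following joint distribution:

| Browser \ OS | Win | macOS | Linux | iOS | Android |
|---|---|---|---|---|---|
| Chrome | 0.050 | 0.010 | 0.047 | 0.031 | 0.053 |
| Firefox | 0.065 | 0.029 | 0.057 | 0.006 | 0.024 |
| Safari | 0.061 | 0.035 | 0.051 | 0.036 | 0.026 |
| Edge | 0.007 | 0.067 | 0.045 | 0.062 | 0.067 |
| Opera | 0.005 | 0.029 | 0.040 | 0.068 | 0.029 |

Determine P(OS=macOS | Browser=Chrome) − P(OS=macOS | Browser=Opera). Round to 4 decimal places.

-0.1172

P(Browser=Chrome) = 0.050 + 0.010 + 0.047 + 0.031 + 0.053 = 0.191; P(OS=macOS | Browser=Chrome) = 0.010/0.191 = 0.05236.
P(Browser=Opera) = 0.005 + 0.029 + 0.040 + 0.068 + 0.029 = 0.171; P(OS=macOS | Browser=Opera) = 0.029/0.171 = 0.16959.
Difference = -0.1172.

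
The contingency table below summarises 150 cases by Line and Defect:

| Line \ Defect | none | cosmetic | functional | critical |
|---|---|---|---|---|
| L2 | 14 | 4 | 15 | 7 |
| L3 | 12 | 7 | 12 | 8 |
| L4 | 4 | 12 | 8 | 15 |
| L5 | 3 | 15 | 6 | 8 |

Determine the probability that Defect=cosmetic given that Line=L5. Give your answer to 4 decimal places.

Total with Line=L5: 3 + 15 + 6 + 8 = 32.
P(Defect=cosmetic | Line=L5) = 15/32 = 0.4688.

0.4688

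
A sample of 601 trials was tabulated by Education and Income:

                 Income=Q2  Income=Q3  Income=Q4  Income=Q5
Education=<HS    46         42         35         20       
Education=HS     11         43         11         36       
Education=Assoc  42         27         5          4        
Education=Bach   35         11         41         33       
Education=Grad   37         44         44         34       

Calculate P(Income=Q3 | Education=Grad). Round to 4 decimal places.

0.2767

Total with Education=Grad: 37 + 44 + 44 + 34 = 159.
P(Income=Q3 | Education=Grad) = 44/159 = 0.2767.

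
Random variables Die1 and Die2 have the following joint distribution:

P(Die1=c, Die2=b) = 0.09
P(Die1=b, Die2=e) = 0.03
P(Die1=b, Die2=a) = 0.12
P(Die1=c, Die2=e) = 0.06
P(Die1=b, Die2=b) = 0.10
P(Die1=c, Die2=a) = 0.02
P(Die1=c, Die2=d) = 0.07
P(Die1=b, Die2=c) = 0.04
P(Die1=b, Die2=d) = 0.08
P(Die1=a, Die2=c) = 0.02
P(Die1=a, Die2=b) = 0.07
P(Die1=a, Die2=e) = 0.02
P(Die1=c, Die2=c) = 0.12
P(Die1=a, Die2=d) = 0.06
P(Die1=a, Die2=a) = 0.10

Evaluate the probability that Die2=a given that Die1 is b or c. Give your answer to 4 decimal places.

0.1918

P(Die1=b) = 0.12 + 0.10 + 0.04 + 0.08 + 0.03 = 0.37.
P(Die1=c) = 0.02 + 0.09 + 0.12 + 0.07 + 0.06 = 0.36.
P(Die1 ∈ {b, c}) = 0.37 + 0.36 = 0.73; P(Die2=a, Die1 ∈ {b, c}) = 0.12 + 0.02 = 0.14.
P(Die2=a | Die1 ∈ {b, c}) = 0.14/0.73 = 0.1918.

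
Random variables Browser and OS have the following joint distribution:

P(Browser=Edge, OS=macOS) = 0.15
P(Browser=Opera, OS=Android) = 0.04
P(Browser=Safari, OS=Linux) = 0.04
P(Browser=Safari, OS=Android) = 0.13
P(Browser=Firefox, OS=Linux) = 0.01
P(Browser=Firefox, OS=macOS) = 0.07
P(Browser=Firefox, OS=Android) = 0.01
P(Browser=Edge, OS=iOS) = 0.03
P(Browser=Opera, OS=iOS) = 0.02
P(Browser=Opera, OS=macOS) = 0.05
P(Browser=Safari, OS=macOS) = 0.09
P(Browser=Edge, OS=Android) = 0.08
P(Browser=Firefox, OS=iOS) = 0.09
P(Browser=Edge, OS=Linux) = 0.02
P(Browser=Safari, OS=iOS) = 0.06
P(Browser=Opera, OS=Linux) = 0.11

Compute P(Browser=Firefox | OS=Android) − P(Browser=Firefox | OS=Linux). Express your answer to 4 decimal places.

-0.0171

P(OS=Android) = 0.01 + 0.13 + 0.08 + 0.04 = 0.26; P(Browser=Firefox | OS=Android) = 0.01/0.26 = 0.03846.
P(OS=Linux) = 0.01 + 0.04 + 0.02 + 0.11 = 0.18; P(Browser=Firefox | OS=Linux) = 0.01/0.18 = 0.05556.
Difference = -0.0171.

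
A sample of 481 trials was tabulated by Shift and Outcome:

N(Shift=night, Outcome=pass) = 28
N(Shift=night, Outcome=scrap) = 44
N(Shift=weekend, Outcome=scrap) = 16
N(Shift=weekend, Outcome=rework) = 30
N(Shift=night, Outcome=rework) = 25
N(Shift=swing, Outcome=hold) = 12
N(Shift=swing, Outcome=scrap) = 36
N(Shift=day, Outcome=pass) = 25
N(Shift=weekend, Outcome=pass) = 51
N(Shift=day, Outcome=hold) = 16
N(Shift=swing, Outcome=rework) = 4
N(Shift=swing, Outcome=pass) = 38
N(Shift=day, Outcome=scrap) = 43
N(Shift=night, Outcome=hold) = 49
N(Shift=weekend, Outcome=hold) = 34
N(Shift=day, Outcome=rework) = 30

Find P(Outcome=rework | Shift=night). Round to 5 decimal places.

Total with Shift=night: 28 + 25 + 44 + 49 = 146.
P(Outcome=rework | Shift=night) = 25/146 = 0.17123.

0.17123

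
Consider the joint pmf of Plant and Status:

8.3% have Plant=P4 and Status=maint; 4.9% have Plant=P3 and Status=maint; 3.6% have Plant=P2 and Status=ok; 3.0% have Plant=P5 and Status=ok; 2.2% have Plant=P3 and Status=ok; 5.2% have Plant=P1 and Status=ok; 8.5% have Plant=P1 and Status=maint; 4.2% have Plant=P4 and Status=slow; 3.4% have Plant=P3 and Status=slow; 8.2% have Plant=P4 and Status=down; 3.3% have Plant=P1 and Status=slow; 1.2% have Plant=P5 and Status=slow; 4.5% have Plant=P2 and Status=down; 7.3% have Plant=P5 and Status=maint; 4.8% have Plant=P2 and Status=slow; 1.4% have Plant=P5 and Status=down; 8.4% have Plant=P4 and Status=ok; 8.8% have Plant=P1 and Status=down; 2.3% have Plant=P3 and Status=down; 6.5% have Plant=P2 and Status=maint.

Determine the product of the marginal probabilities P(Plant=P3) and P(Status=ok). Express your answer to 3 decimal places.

P(Plant=P3) = 0.022 + 0.034 + 0.023 + 0.049 = 0.128.
P(Status=ok) = 0.052 + 0.036 + 0.022 + 0.084 + 0.030 = 0.224.
Product: 0.128 × 0.224 = 0.029.

0.029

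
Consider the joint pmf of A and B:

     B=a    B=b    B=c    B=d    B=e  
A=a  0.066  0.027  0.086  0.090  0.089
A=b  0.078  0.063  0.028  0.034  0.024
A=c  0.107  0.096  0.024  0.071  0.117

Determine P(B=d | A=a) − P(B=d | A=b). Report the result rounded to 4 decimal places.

0.1016

P(A=a) = 0.066 + 0.027 + 0.086 + 0.090 + 0.089 = 0.358; P(B=d | A=a) = 0.090/0.358 = 0.25140.
P(A=b) = 0.078 + 0.063 + 0.028 + 0.034 + 0.024 = 0.227; P(B=d | A=b) = 0.034/0.227 = 0.14978.
Difference = 0.1016.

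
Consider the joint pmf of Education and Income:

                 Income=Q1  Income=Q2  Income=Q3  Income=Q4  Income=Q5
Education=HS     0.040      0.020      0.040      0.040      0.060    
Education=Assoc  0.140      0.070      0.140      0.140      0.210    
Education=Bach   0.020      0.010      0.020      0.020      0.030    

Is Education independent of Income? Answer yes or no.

Every cell satisfies P(Education,Income) = P(Education)·P(Income). For instance P(Education=Assoc) = 0.700, P(Income=Q1) = 0.200, and 0.700×0.200 = 0.140 matches the joint entry. So Education and Income are independent.

yes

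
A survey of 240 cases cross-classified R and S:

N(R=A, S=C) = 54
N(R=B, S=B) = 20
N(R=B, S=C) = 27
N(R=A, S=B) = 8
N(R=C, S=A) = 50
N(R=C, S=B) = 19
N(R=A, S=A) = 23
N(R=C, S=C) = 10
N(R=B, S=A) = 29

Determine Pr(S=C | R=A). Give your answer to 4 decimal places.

0.6353

Total with R=A: 23 + 8 + 54 = 85.
P(S=C | R=A) = 54/85 = 0.6353.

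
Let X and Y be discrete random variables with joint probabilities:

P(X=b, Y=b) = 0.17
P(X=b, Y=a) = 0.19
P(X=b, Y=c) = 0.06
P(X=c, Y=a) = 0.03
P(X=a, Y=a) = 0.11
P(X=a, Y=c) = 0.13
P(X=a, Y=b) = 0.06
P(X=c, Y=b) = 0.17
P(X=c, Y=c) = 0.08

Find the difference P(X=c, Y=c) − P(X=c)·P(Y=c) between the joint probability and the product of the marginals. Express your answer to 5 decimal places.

0.00440

P(X=c) = 0.03 + 0.17 + 0.08 = 0.28.
P(Y=c) = 0.13 + 0.06 + 0.08 = 0.27.
P(X=c, Y=c) − P(X=c)P(Y=c) = 0.08 − 0.28×0.27 = 0.00440.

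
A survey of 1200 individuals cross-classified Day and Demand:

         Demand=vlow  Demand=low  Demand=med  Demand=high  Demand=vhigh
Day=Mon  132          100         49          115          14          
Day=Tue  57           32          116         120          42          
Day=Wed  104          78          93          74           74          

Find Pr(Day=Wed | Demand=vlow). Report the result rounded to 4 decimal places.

0.3549

Total with Demand=vlow: 132 + 57 + 104 = 293.
P(Day=Wed | Demand=vlow) = 104/293 = 0.3549.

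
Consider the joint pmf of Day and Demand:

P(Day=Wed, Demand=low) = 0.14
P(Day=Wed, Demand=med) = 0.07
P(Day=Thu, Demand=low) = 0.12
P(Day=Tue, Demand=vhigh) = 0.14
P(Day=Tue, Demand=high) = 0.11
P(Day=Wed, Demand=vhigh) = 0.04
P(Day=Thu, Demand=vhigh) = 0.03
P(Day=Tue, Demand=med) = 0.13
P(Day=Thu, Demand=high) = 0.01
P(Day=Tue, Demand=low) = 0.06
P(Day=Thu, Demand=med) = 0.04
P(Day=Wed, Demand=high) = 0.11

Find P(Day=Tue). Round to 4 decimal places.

P(Day=Tue) = 0.06 + 0.13 + 0.11 + 0.14 = 0.44.

0.4400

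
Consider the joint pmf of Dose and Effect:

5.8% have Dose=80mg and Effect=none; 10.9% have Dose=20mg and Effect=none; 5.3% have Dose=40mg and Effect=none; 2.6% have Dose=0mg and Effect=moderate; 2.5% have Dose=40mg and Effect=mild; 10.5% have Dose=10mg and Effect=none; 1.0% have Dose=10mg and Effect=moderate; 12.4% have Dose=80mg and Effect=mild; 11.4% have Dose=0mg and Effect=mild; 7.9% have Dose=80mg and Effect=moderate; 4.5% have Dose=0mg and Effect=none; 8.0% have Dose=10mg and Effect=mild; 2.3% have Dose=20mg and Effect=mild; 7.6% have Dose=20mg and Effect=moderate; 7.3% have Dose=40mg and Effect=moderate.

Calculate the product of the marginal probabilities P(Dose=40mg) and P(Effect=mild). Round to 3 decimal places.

P(Dose=40mg) = 0.053 + 0.025 + 0.073 = 0.151.
P(Effect=mild) = 0.114 + 0.080 + 0.023 + 0.025 + 0.124 = 0.366.
Product: 0.151 × 0.366 = 0.055.

0.055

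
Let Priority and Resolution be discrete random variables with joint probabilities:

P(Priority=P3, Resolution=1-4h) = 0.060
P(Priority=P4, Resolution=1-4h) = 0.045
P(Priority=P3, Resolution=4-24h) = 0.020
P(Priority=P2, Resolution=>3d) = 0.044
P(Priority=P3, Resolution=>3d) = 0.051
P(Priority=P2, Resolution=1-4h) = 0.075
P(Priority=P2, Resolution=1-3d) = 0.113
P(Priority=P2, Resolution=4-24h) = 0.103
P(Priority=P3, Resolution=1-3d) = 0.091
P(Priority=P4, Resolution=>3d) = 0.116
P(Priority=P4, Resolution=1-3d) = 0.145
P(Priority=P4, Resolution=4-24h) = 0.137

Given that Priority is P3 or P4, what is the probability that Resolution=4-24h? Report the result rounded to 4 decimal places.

0.2361

P(Priority=P3) = 0.060 + 0.020 + 0.091 + 0.051 = 0.222.
P(Priority=P4) = 0.045 + 0.137 + 0.145 + 0.116 = 0.443.
P(Priority ∈ {P3, P4}) = 0.222 + 0.443 = 0.665; P(Resolution=4-24h, Priority ∈ {P3, P4}) = 0.020 + 0.137 = 0.157.
P(Resolution=4-24h | Priority ∈ {P3, P4}) = 0.157/0.665 = 0.2361.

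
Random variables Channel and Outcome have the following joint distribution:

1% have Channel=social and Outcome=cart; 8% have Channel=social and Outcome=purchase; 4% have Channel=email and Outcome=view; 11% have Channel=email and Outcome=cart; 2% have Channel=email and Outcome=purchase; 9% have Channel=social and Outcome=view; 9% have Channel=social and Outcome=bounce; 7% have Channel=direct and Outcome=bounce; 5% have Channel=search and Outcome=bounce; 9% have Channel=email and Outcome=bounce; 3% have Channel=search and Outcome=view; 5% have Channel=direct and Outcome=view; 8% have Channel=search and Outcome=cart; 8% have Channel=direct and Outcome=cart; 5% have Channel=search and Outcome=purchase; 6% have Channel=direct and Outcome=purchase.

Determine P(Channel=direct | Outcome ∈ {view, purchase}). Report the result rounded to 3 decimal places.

P(Outcome=view) = 0.04 + 0.03 + 0.09 + 0.05 = 0.21.
P(Outcome=purchase) = 0.02 + 0.05 + 0.08 + 0.06 = 0.21.
P(Outcome ∈ {view, purchase}) = 0.21 + 0.21 = 0.42; P(Channel=direct, Outcome ∈ {view, purchase}) = 0.05 + 0.06 = 0.11.
P(Channel=direct | Outcome ∈ {view, purchase}) = 0.11/0.42 = 0.262.

0.262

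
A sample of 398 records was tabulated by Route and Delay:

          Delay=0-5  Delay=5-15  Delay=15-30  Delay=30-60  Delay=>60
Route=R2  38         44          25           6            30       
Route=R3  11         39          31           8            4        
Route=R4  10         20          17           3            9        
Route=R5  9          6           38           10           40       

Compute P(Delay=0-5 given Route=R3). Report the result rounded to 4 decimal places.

0.1183

Total with Route=R3: 11 + 39 + 31 + 8 + 4 = 93.
P(Delay=0-5 | Route=R3) = 11/93 = 0.1183.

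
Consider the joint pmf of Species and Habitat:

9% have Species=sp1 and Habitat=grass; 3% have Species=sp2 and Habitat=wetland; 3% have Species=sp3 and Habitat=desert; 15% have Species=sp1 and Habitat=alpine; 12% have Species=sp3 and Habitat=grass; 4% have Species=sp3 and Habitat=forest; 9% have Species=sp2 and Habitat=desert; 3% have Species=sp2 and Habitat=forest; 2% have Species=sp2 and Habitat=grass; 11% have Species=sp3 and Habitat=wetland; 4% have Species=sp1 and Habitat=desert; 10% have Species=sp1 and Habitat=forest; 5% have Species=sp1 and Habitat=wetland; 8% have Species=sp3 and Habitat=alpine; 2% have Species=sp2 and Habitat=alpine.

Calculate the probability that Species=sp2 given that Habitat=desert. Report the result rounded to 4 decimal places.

P(Habitat=desert) = 0.04 + 0.09 + 0.03 = 0.16.
P(Species=sp2 | Habitat=desert) = 0.09/0.16 = 0.5625.

0.5625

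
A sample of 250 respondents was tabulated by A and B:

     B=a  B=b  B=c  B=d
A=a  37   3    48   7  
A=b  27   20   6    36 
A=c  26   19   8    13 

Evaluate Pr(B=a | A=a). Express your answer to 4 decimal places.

0.3895

Total with A=a: 37 + 3 + 48 + 7 = 95.
P(B=a | A=a) = 37/95 = 0.3895.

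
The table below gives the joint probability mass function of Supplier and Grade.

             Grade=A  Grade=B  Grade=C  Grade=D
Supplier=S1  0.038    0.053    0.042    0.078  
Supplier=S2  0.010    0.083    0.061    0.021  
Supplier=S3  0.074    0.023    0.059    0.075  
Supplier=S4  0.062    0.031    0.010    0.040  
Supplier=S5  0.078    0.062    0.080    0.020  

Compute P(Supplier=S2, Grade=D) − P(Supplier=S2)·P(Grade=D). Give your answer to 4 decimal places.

-0.0200

P(Supplier=S2) = 0.010 + 0.083 + 0.061 + 0.021 = 0.175.
P(Grade=D) = 0.078 + 0.021 + 0.075 + 0.040 + 0.020 = 0.234.
P(Supplier=S2, Grade=D) − P(Supplier=S2)P(Grade=D) = 0.021 − 0.175×0.234 = -0.0200.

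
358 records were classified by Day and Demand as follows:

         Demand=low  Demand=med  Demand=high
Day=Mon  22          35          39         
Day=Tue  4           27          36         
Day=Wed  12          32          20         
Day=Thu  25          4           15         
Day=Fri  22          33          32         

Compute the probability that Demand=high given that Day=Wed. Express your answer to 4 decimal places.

0.3125

Total with Day=Wed: 12 + 32 + 20 = 64.
P(Demand=high | Day=Wed) = 20/64 = 0.3125.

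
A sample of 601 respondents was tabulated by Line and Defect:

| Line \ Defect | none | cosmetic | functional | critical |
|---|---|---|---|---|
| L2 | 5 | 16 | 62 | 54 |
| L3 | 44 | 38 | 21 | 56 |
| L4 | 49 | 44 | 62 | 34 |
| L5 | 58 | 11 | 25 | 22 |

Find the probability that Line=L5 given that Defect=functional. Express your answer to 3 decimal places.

0.147

Total with Defect=functional: 62 + 21 + 62 + 25 = 170.
P(Line=L5 | Defect=functional) = 25/170 = 0.147.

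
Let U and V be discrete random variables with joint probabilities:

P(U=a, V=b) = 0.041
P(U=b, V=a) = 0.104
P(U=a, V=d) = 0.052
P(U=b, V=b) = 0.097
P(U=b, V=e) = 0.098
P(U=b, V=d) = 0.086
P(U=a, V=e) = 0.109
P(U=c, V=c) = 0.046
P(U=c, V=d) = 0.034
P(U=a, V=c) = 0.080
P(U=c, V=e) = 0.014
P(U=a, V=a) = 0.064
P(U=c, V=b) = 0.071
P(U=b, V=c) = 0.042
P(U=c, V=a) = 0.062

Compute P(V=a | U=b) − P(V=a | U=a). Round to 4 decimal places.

0.0586

P(U=b) = 0.104 + 0.097 + 0.042 + 0.086 + 0.098 = 0.427; P(V=a | U=b) = 0.104/0.427 = 0.24356.
P(U=a) = 0.064 + 0.041 + 0.080 + 0.052 + 0.109 = 0.346; P(V=a | U=a) = 0.064/0.346 = 0.18497.
Difference = 0.0586.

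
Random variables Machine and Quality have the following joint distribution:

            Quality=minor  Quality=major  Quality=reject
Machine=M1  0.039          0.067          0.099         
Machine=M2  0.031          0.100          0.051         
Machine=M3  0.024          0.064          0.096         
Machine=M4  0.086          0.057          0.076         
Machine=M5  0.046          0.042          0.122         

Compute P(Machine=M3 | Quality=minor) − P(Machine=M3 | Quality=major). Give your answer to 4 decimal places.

-0.0877

P(Quality=minor) = 0.039 + 0.031 + 0.024 + 0.086 + 0.046 = 0.226; P(Machine=M3 | Quality=minor) = 0.024/0.226 = 0.10619.
P(Quality=major) = 0.067 + 0.100 + 0.064 + 0.057 + 0.042 = 0.330; P(Machine=M3 | Quality=major) = 0.064/0.330 = 0.19394.
Difference = -0.0877.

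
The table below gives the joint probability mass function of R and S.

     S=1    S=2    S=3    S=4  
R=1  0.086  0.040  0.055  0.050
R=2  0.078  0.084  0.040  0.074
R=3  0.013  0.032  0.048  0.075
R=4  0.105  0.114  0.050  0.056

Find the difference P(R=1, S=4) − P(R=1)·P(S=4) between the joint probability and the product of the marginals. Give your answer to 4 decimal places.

-0.0089

P(R=1) = 0.086 + 0.040 + 0.055 + 0.050 = 0.231.
P(S=4) = 0.050 + 0.074 + 0.075 + 0.056 = 0.255.
P(R=1, S=4) − P(R=1)P(S=4) = 0.050 − 0.231×0.255 = -0.0089.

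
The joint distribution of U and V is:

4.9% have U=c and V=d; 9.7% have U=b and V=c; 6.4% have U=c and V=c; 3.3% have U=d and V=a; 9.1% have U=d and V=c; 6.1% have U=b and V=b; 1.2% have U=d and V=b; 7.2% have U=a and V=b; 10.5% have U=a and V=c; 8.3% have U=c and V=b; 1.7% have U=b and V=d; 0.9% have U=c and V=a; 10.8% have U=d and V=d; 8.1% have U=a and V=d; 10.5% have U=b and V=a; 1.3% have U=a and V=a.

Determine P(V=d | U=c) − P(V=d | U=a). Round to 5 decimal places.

-0.05987

P(U=c) = 0.009 + 0.083 + 0.064 + 0.049 = 0.205; P(V=d | U=c) = 0.049/0.205 = 0.239024.
P(U=a) = 0.013 + 0.072 + 0.105 + 0.081 = 0.271; P(V=d | U=a) = 0.081/0.271 = 0.298893.
Difference = -0.05987.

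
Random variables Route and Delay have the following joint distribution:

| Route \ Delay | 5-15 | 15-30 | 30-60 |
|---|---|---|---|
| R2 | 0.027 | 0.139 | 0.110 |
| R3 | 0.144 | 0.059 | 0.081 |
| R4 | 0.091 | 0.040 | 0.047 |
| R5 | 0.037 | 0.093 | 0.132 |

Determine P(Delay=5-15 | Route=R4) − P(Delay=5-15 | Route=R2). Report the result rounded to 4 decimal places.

P(Route=R4) = 0.091 + 0.040 + 0.047 = 0.178; P(Delay=5-15 | Route=R4) = 0.091/0.178 = 0.51124.
P(Route=R2) = 0.027 + 0.139 + 0.110 = 0.276; P(Delay=5-15 | Route=R2) = 0.027/0.276 = 0.09783.
Difference = 0.4134.

0.4134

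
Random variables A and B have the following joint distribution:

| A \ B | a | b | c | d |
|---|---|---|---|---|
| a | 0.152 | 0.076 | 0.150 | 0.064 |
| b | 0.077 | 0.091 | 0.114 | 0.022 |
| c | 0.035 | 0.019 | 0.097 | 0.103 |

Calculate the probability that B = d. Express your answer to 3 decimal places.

P(B=d) = 0.064 + 0.022 + 0.103 = 0.189.

0.189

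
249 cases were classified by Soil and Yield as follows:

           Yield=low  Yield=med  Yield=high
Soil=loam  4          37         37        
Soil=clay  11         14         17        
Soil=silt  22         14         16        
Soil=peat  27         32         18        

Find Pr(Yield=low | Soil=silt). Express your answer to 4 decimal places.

Total with Soil=silt: 22 + 14 + 16 = 52.
P(Yield=low | Soil=silt) = 22/52 = 0.4231.

0.4231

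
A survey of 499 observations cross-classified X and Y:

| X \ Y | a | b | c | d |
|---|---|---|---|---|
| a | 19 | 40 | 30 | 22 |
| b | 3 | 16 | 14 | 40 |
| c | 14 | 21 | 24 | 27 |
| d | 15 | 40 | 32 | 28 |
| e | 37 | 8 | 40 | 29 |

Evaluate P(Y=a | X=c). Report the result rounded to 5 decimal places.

0.16279

Total with X=c: 14 + 21 + 24 + 27 = 86.
P(Y=a | X=c) = 14/86 = 0.16279.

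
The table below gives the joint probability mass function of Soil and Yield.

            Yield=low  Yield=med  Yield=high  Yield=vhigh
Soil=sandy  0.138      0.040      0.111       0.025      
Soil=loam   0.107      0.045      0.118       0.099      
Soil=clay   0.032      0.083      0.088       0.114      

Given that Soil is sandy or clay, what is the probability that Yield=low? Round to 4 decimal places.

P(Soil=sandy) = 0.138 + 0.040 + 0.111 + 0.025 = 0.314.
P(Soil=clay) = 0.032 + 0.083 + 0.088 + 0.114 = 0.317.
P(Soil ∈ {sandy, clay}) = 0.314 + 0.317 = 0.631; P(Yield=low, Soil ∈ {sandy, clay}) = 0.138 + 0.032 = 0.170.
P(Yield=low | Soil ∈ {sandy, clay}) = 0.170/0.631 = 0.2694.

0.2694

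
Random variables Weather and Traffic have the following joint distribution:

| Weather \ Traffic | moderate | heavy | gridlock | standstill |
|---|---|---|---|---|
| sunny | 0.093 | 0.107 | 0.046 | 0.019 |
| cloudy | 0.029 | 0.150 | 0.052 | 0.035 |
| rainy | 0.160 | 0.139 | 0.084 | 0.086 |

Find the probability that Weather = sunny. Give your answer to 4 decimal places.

P(Weather=sunny) = 0.093 + 0.107 + 0.046 + 0.019 = 0.265.

0.2650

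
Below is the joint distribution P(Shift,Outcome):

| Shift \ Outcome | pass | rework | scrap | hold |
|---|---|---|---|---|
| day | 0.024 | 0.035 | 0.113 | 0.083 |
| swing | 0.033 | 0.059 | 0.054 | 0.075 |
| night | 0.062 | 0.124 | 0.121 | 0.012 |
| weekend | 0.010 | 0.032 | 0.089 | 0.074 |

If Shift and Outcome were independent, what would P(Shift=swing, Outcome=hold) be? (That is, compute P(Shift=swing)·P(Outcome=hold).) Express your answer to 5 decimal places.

P(Shift=swing) = 0.033 + 0.059 + 0.054 + 0.075 = 0.221.
P(Outcome=hold) = 0.083 + 0.075 + 0.012 + 0.074 = 0.244.
Product: 0.221 × 0.244 = 0.05392.

0.05392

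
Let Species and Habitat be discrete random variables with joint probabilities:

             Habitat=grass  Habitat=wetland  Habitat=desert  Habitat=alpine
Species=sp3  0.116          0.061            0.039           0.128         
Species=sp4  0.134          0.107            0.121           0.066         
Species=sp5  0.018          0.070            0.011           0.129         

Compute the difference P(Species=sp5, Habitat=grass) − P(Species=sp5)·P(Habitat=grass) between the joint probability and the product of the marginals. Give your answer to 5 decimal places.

-0.04310

P(Species=sp5) = 0.018 + 0.070 + 0.011 + 0.129 = 0.228.
P(Habitat=grass) = 0.116 + 0.134 + 0.018 = 0.268.
P(Species=sp5, Habitat=grass) − P(Species=sp5)P(Habitat=grass) = 0.018 − 0.228×0.268 = -0.04310.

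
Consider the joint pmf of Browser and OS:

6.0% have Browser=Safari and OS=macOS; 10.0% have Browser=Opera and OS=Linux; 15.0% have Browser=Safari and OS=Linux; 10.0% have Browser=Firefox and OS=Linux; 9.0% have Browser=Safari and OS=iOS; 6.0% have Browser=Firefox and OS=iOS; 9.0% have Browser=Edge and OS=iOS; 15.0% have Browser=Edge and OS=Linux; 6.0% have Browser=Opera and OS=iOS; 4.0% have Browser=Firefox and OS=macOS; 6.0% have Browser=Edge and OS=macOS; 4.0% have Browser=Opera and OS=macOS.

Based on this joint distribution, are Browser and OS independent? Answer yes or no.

yes

Every cell satisfies P(Browser,OS) = P(Browser)·P(OS). For instance P(Browser=Firefox) = 0.200, P(OS=iOS) = 0.300, and 0.200×0.300 = 0.060 matches the joint entry. So Browser and OS are independent.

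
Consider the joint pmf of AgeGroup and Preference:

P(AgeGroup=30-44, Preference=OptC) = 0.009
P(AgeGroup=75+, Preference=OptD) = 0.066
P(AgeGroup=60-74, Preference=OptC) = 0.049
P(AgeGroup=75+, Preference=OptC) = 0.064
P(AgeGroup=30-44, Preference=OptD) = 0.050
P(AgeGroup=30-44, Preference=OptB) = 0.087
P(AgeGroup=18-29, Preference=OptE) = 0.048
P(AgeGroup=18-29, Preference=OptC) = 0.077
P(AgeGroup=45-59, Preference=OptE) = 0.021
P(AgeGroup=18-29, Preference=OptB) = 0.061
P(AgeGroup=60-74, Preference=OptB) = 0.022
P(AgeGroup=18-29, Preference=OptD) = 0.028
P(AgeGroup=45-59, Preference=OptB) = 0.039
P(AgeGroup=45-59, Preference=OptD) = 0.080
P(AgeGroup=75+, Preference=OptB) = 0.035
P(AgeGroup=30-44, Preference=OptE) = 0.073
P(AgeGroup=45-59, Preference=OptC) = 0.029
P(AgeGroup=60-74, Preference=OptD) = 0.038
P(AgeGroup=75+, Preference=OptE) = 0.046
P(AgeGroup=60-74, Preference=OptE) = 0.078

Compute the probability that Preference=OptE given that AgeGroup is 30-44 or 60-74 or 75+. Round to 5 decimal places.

P(AgeGroup=30-44) = 0.087 + 0.009 + 0.050 + 0.073 = 0.219.
P(AgeGroup=60-74) = 0.022 + 0.049 + 0.038 + 0.078 = 0.187.
P(AgeGroup=75+) = 0.035 + 0.064 + 0.066 + 0.046 = 0.211.
P(AgeGroup ∈ {30-44, 60-74, 75+}) = 0.219 + 0.187 + 0.211 = 0.617; P(Preference=OptE, AgeGroup ∈ {30-44, 60-74, 75+}) = 0.073 + 0.078 + 0.046 = 0.197.
P(Preference=OptE | AgeGroup ∈ {30-44, 60-74, 75+}) = 0.197/0.617 = 0.31929.

0.31929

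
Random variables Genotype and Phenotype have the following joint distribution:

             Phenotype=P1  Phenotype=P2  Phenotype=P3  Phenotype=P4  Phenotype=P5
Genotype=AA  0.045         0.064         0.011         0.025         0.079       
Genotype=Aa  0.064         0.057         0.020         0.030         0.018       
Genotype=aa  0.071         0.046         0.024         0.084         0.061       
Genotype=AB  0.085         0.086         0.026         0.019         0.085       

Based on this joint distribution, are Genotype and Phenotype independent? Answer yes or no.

no

P(Genotype=aa) = 0.286 and P(Phenotype=P4) = 0.158, so their product is 0.04519, but P(Genotype=aa, Phenotype=P4) = 0.084. Since these differ, Genotype and Phenotype are not independent.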